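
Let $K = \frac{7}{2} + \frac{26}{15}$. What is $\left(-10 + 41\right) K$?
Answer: $\frac{4867}{30} \approx 162.23$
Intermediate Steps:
$K = \frac{157}{30}$ ($K = 7 \cdot \frac{1}{2} + 26 \cdot \frac{1}{15} = \frac{7}{2} + \frac{26}{15} = \frac{157}{30} \approx 5.2333$)
$\left(-10 + 41\right) K = \left(-10 + 41\right) \frac{157}{30} = 31 \cdot \frac{157}{30} = \frac{4867}{30}$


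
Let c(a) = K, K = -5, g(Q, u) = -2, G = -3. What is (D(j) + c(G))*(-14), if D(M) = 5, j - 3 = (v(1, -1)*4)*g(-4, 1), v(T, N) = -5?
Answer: 0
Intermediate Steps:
c(a) = -5
j = 43 (j = 3 - 5*4*(-2) = 3 - 20*(-2) = 3 + 40 = 43)
(D(j) + c(G))*(-14) = (5 - 5)*(-14) = 0*(-14) = 0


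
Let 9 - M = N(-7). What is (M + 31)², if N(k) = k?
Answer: 2209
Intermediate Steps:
M = 16 (M = 9 - 1*(-7) = 9 + 7 = 16)
(M + 31)² = (16 + 31)² = 47² = 2209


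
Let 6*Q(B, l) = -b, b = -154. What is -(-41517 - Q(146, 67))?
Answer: 124628/3 ≈ 41543.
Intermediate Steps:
Q(B, l) = 77/3 (Q(B, l) = (-1*(-154))/6 = (⅙)*154 = 77/3)
-(-41517 - Q(146, 67)) = -(-41517 - 1*77/3) = -(-41517 - 77/3) = -1*(-124628/3) = 124628/3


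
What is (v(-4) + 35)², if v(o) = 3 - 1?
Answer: 1369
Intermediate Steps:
v(o) = 2
(v(-4) + 35)² = (2 + 35)² = 37² = 1369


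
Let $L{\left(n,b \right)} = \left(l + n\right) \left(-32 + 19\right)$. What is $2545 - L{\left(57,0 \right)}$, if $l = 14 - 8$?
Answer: $3364$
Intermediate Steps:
$l = 6$
$L{\left(n,b \right)} = -78 - 13 n$ ($L{\left(n,b \right)} = \left(6 + n\right) \left(-32 + 19\right) = \left(6 + n\right) \left(-13\right) = -78 - 13 n$)
$2545 - L{\left(57,0 \right)} = 2545 - \left(-78 - 741\right) = 2545 - -819 = 2545 + 819 = 3364$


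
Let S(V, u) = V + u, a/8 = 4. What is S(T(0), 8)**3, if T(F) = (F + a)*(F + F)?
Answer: 512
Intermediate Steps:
a = 32 (a = 8*4 = 32)
T(F) = 2*F*(32 + F) (T(F) = (F + 32)*(F + F) = (32 + F)*(2*F) = 2*F*(32 + F))
S(T(0), 8)**3 = (2*0*(32 + 0) + 8)**3 = (2*0*32 + 8)**3 = (0 + 8)**3 = 8**3 = 512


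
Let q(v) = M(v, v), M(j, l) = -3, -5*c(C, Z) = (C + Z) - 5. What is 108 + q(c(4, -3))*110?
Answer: -222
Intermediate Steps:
c(C, Z) = 1 - C/5 - Z/5 (c(C, Z) = -((C + Z) - 5)/5 = -(-5 + C + Z)/5 = 1 - C/5 - Z/5)
q(v) = -3
108 + q(c(4, -3))*110 = 108 - 3*110 = 108 - 330 = -222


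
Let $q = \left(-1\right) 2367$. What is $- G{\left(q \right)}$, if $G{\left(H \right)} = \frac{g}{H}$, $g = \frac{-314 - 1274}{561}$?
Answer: $- \frac{1588}{1327887} \approx -0.0011959$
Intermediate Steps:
$g = - \frac{1588}{561}$ ($g = \left(-1588\right) \frac{1}{561} = - \frac{1588}{561} \approx -2.8307$)
$q = -2367$
$G{\left(H \right)} = - \frac{1588}{561 H}$
$- G{\left(q \right)} = - \frac{-1588}{561 \left(-2367\right)} = - \frac{\left(-1588\right) \left(-1\right)}{561 \cdot 2367} = \left(-1\right) \frac{1588}{1327887} = - \frac{1588}{1327887}$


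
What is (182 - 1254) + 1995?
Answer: 923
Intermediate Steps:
(182 - 1254) + 1995 = -1072 + 1995 = 923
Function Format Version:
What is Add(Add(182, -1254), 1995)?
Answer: 923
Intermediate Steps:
Add(Add(182, -1254), 1995) = Add(-1072, 1995) = 923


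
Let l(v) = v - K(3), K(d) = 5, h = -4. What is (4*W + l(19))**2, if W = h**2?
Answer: 6084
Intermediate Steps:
W = 16 (W = (-4)**2 = 16)
l(v) = -5 + v (l(v) = v - 1*5 = v - 5 = -5 + v)
(4*W + l(19))**2 = (4*16 + (-5 + 19))**2 = (64 + 14)**2 = 78**2 = 6084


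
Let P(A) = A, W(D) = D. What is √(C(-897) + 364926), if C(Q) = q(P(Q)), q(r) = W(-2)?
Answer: 2*√91231 ≈ 604.09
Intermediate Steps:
q(r) = -2
C(Q) = -2
√(C(-897) + 364926) = √(-2 + 364926) = √364924 = 2*√91231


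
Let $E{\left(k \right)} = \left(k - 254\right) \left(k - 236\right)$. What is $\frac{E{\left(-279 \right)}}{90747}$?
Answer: $\frac{274495}{90747} \approx 3.0248$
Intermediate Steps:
$E{\left(k \right)} = \left(-254 + k\right) \left(-236 + k\right)$
$\frac{E{\left(-279 \right)}}{90747} = \frac{59944 + \left(-279\right)^{2} - -136710}{90747} = \left(59944 + 77841 + 136710\right) \frac{1}{90747} = 274495 \cdot \frac{1}{90747} = \frac{274495}{90747}$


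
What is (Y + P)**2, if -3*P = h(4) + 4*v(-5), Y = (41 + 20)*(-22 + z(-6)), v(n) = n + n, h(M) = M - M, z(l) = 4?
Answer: 10588516/9 ≈ 1.1765e+6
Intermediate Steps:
h(M) = 0
v(n) = 2*n
Y = -1098 (Y = (41 + 20)*(-22 + 4) = 61*(-18) = -1098)
P = 40/3 (P = -(0 + 4*(2*(-5)))/3 = -(0 + 4*(-10))/3 = -(0 - 40)/3 = -1/3*(-40) = 40/3 ≈ 13.333)
(Y + P)**2 = (-1098 + 40/3)**2 = (-3254/3)**2 = 10588516/9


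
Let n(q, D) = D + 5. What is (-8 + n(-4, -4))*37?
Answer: -259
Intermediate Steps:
n(q, D) = 5 + D
(-8 + n(-4, -4))*37 = (-8 + (5 - 4))*37 = (-8 + 1)*37 = -7*37 = -259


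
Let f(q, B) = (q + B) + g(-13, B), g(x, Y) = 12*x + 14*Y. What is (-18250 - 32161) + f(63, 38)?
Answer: -49934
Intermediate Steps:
f(q, B) = -156 + q + 15*B (f(q, B) = (q + B) + (12*(-13) + 14*B) = (B + q) + (-156 + 14*B) = -156 + q + 15*B)
(-18250 - 32161) + f(63, 38) = (-18250 - 32161) + (-156 + 63 + 15*38) = -50411 + (-156 + 63 + 570) = -50411 + 477 = -49934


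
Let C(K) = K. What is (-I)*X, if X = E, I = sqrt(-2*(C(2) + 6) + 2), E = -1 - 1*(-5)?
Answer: -4*I*sqrt(14) ≈ -14.967*I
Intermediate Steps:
E = 4 (E = -1 + 5 = 4)
I = I*sqrt(14) (I = sqrt(-2*(2 + 6) + 2) = sqrt(-2*8 + 2) = sqrt(-16 + 2) = sqrt(-14) = I*sqrt(14) ≈ 3.7417*I)
X = 4
(-I)*X = -I*sqrt(14)*4 = -4*I*sqrt(14)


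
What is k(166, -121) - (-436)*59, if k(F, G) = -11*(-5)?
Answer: 25779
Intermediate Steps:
k(F, G) = 55
k(166, -121) - (-436)*59 = 55 - (-436)*59 = 55 - 1*(-25724) = 55 + 25724 = 25779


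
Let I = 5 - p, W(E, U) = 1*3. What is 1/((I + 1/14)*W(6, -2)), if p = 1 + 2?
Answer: 14/87 ≈ 0.16092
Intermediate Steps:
p = 3
W(E, U) = 3
I = 2 (I = 5 - 1*3 = 5 - 3 = 2)
1/((I + 1/14)*W(6, -2)) = 1/((2 + 1/14)*3) = 1/((29/14)*3) = 1/(87/14) = 14/87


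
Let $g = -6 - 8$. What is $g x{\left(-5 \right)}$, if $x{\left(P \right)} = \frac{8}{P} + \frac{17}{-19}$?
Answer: $\frac{3318}{95} \approx 34.926$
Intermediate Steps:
$g = -14$
$x{\left(P \right)} = - \frac{17}{19} + \frac{8}{P}$ ($x{\left(P \right)} = \frac{8}{P} + 17 \left(- \frac{1}{19}\right) = \frac{8}{P} - \frac{17}{19} = - \frac{17}{19} + \frac{8}{P}$)
$g x{\left(-5 \right)} = - 14 \left(- \frac{17}{19} + \frac{8}{-5}\right) = - 14 \left(- \frac{17}{19} + 8 \left(- \frac{1}{5}\right)\right) = - 14 \left(- \frac{17}{19} - \frac{8}{5}\right) = \left(-14\right) \left(- \frac{237}{95}\right) = \frac{3318}{95}$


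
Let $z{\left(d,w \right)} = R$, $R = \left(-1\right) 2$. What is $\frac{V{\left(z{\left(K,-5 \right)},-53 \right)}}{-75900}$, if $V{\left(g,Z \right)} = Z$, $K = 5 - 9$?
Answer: $\frac{53}{75900} \approx 0.00069829$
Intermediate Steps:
$R = -2$
$K = -4$ ($K = 5 - 9 = -4$)
$z{\left(d,w \right)} = -2$
$\frac{V{\left(z{\left(K,-5 \right)},-53 \right)}}{-75900} = - \frac{53}{-75900} = \left(-53\right) \left(- \frac{1}{75900}\right) = \frac{53}{75900}$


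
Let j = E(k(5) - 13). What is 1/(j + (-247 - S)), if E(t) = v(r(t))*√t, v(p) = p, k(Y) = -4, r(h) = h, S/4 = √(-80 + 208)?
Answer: -1/(247 + 32*√2 + 17*I*√17) ≈ -0.0032356 + 0.000776*I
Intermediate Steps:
S = 32*√2 (S = 4*√(-80 + 208) = 4*√128 = 4*(8*√2) = 32*√2 ≈ 45.255)
E(t) = t^(3/2) (E(t) = t*√t = t^(3/2))
j = -17*I*√17 (j = (-4 - 13)^(3/2) = (-17)^(3/2) = -17*I*√17 ≈ -70.093*I)
1/(j + (-247 - S)) = 1/(-17*I*√17 + (-247 - 32*√2)) = 1/(-247 - 32*√2 - 17*I*√17)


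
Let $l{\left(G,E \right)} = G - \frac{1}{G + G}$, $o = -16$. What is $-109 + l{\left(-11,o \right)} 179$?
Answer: $- \frac{45537}{22} \approx -2069.9$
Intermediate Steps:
$l{\left(G,E \right)} = G - \frac{1}{2 G}$
$-109 + l{\left(-11,o \right)} 179 = -109 + \left(-11 - \frac{1}{2 \left(-11\right)}\right) 179 = -109 + \left(-11 - - \frac{1}{22}\right) 179 = -109 + \left(-11 + \frac{1}{22}\right) 179 = -109 - \frac{43139}{22} = - \frac{45537}{22}$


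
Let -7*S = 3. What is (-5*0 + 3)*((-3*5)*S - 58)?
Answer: -1083/7 ≈ -154.71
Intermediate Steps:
S = -3/7 (S = -1/7*3 = -3/7 ≈ -0.42857)
(-5*0 + 3)*((-3*5)*S - 58) = (-5*0 + 3)*(-3*5*(-3/7) - 58) = (0 + 3)*(-15*(-3/7) - 58) = 3*(45/7 - 58) = 3*(-361/7) = -1083/7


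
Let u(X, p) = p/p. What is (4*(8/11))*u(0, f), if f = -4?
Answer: 32/11 ≈ 2.9091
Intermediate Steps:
u(X, p) = 1
(4*(8/11))*u(0, f) = (4*(8/11))*1 = (32/11)*1 = 32/11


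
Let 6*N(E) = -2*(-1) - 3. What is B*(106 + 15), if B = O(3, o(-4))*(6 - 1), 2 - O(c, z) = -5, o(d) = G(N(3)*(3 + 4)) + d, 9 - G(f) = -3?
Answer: 4235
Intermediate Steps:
N(E) = -⅙ (N(E) = (-2*(-1) - 3)/6 = (2 - 3)/6 = (⅙)*(-1) = -⅙)
G(f) = 12 (G(f) = 9 - 1*(-3) = 9 + 3 = 12)
o(d) = 12 + d
O(c, z) = 7 (O(c, z) = 2 - 1*(-5) = 2 + 5 = 7)
B = 35 (B = 7*(6 - 1) = 7*5 = 35)
B*(106 + 15) = 35*(106 + 15) = 35*121 = 4235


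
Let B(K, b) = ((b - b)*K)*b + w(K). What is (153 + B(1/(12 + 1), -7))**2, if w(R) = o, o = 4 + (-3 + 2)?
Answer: 24336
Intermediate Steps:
o = 3 (o = 4 - 1 = 3)
w(R) = 3
B(K, b) = 3 (B(K, b) = ((b - b)*K)*b + 3 = (0*K)*b + 3 = 0*b + 3 = 0 + 3 = 3)
(153 + B(1/(12 + 1), -7))**2 = (153 + 3)**2 = 156**2 = 24336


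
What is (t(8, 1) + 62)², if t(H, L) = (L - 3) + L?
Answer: 3721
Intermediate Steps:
t(H, L) = -3 + 2*L (t(H, L) = (-3 + L) + L = -3 + 2*L)
(t(8, 1) + 62)² = ((-3 + 2*1) + 62)² = ((-3 + 2) + 62)² = (-1 + 62)² = 61² = 3721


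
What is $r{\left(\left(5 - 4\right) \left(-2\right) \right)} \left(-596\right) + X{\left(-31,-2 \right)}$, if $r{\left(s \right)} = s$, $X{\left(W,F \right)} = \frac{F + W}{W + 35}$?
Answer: $\frac{4735}{4} \approx 1183.8$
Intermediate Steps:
$X{\left(W,F \right)} = \frac{F + W}{35 + W}$
$r{\left(\left(5 - 4\right) \left(-2\right) \right)} \left(-596\right) + X{\left(-31,-2 \right)} = \left(5 - 4\right) \left(-2\right) \left(-596\right) + \frac{-2 - 31}{35 - 31} = 1 \left(-2\right) \left(-596\right) + \frac{1}{4} \left(-33\right) = \left(-2\right) \left(-596\right) + \frac{1}{4} \left(-33\right) = 1192 - \frac{33}{4} = \frac{4735}{4}$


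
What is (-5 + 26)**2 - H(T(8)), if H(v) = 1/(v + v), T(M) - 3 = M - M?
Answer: 2645/6 ≈ 440.83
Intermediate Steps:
T(M) = 3 (T(M) = 3 + (M - M) = 3 + 0 = 3)
H(v) = 1/(2*v)
(-5 + 26)**2 - H(T(8)) = (-5 + 26)**2 - 1/(2*3) = 21**2 - 1/(2*3) = 441 - 1*1/6 = 441 - 1/6 = 2645/6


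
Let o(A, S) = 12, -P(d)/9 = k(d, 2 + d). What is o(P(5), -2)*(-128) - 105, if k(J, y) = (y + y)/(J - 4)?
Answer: -1641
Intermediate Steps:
k(J, y) = 2*y/(-4 + J) (k(J, y) = (2*y)/(-4 + J) = 2*y/(-4 + J))
P(d) = -18*(2 + d)/(-4 + d)
o(P(5), -2)*(-128) - 105 = 12*(-128) - 105 = -1536 - 105 = -1641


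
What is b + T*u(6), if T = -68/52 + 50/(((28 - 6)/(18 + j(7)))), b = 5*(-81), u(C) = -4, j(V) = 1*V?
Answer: -89667/143 ≈ -627.04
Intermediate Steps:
j(V) = V
b = -405
T = 7938/143 (T = -68/52 + 50/(((28 - 6)/(18 + 7))) = -68*1/52 + 50/((22/25)) = -17/13 + 50/((22*(1/25))) = -17/13 + 50/(22/25) = -17/13 + 50*(25/22) = -17/13 + 625/11 = 7938/143 ≈ 55.510)
b + T*u(6) = -405 + (7938/143)*(-4) = -405 - 31752/143 = -89667/143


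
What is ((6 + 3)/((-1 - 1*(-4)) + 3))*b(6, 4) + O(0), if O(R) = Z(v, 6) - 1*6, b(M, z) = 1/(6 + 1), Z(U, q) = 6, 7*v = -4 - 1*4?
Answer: 3/14 ≈ 0.21429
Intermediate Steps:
v = -8/7 (v = (-4 - 1*4)/7 = (-4 - 4)/7 = (1/7)*(-8) = -8/7 ≈ -1.1429)
b(M, z) = 1/7
O(R) = 0 (O(R) = 6 - 1*6 = 6 - 6 = 0)
((6 + 3)/((-1 - 1*(-4)) + 3))*b(6, 4) + O(0) = ((6 + 3)/((-1 - 1*(-4)) + 3))*(1/7) + 0 = (9/((-1 + 4) + 3))*(1/7) + 0 = (9/(3 + 3))*(1/7) + 0 = (9/6)*(1/7) + 0 = (9*(1/6))*(1/7) + 0 = (3/2)*(1/7) + 0 = 3/14 + 0 = 3/14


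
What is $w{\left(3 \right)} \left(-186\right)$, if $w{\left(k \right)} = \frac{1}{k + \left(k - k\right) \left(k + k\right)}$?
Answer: $-62$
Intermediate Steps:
$w{\left(k \right)} = \frac{1}{k}$ ($w{\left(k \right)} = \frac{1}{k + 0 \cdot 2 k} = \frac{1}{k + 0} = \frac{1}{k}$)
$w{\left(3 \right)} \left(-186\right) = \frac{1}{3} \left(-186\right) = -62$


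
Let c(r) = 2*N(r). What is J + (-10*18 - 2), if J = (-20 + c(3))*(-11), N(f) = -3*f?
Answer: 236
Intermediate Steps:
c(r) = -6*r (c(r) = 2*(-3*r) = -6*r)
J = 418 (J = (-20 - 6*3)*(-11) = (-20 - 18)*(-11) = -38*(-11) = 418)
J + (-10*18 - 2) = 418 + (-10*18 - 2) = 418 + (-180 - 2) = 418 - 182 = 236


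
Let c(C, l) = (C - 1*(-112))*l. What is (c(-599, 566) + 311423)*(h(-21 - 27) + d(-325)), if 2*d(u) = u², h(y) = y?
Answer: 3775933149/2 ≈ 1.8880e+9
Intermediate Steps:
c(C, l) = l*(112 + C) (c(C, l) = (C + 112)*l = (112 + C)*l = l*(112 + C))
d(u) = u²/2
(c(-599, 566) + 311423)*(h(-21 - 27) + d(-325)) = (566*(112 - 599) + 311423)*((-21 - 27) + (½)*(-325)²) = (566*(-487) + 311423)*(-48 + (½)*105625) = (-275642 + 311423)*(-48 + 105625/2) = 35781*(105529/2) = 3775933149/2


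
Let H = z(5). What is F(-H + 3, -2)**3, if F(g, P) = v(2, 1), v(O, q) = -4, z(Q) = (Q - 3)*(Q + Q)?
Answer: -64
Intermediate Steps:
z(Q) = 2*Q*(-3 + Q) (z(Q) = (-3 + Q)*(2*Q) = 2*Q*(-3 + Q))
H = 20 (H = 2*5*(-3 + 5) = 2*5*2 = 20)
F(g, P) = -4
F(-H + 3, -2)**3 = (-4)**3 = -64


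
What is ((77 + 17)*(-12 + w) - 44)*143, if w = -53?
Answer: -880022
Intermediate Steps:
((77 + 17)*(-12 + w) - 44)*143 = ((77 + 17)*(-12 - 53) - 44)*143 = (94*(-65) - 44)*143 = (-6110 - 44)*143 = -6154*143 = -880022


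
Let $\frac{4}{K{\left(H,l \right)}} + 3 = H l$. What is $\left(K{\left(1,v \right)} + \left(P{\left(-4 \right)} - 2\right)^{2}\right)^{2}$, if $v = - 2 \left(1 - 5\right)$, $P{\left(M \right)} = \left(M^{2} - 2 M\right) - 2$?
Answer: $\frac{4016016}{25} \approx 1.6064 \cdot 10^{5}$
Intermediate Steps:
$P{\left(M \right)} = -2 + M^{2} - 2 M$
$v = 8$ ($v = \left(-2\right) \left(-4\right) = 8$)
$K{\left(H,l \right)} = \frac{4}{-3 + H l}$
$\left(K{\left(1,v \right)} + \left(P{\left(-4 \right)} - 2\right)^{2}\right)^{2} = \left(\frac{4}{-3 + 1 \cdot 8} + \left(\left(-2 + \left(-4\right)^{2} - -8\right) - 2\right)^{2}\right)^{2} = \left(\frac{4}{-3 + 8} + \left(\left(-2 + 16 + 8\right) - 2\right)^{2}\right)^{2} = \left(\frac{4}{5} + \left(22 - 2\right)^{2}\right)^{2} = \left(4 \cdot \frac{1}{5} + 20^{2}\right)^{2} = \left(\frac{4}{5} + 400\right)^{2} = \left(\frac{2004}{5}\right)^{2} = \frac{4016016}{25}$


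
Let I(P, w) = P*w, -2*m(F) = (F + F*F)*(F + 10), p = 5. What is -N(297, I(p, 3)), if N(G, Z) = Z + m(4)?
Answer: 125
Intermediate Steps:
m(F) = -(10 + F)*(F + F**2)/2 (m(F) = -(F + F*F)*(F + 10)/2 = -(F + F**2)*(10 + F)/2 = -(10 + F)*(F + F**2)/2)
N(G, Z) = -140 + Z (N(G, Z) = Z - 1/2*4*(10 + 4**2 + 11*4) = Z - 1/2*4*(10 + 16 + 44) = Z - 1/2*4*70 = Z - 140 = -140 + Z)
-N(297, I(p, 3)) = -(-140 + 5*3) = -(-140 + 15) = -1*(-125) = 125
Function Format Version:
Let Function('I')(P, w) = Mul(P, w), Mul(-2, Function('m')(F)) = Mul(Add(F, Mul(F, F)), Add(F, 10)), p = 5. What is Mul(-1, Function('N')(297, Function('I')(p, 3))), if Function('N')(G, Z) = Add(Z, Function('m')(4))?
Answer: 125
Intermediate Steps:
Function('m')(F) = Mul(Rational(-1, 2), Add(10, F), Add(F, Pow(F, 2))) (Function('m')(F) = Mul(Rational(-1, 2), Mul(Add(F, Mul(F, F)), Add(F, 10))) = Mul(Rational(-1, 2), Mul(Add(F, Pow(F, 2)), Add(10, F))) = Mul(Rational(-1, 2), Mul(Add(10, F), Add(F, Pow(F, 2)))) = Mul(Rational(-1, 2), Add(10, F), Add(F, Pow(F, 2))))
Function('N')(G, Z) = Add(-140, Z) (Function('N')(G, Z) = Add(Z, Mul(Rational(-1, 2), 4, Add(10, Pow(4, 2), Mul(11, 4)))) = Add(Z, Mul(Rational(-1, 2), 4, Add(10, 16, 44))) = Add(Z, Mul(Rational(-1, 2), 4, 70)) = Add(Z, -140) = Add(-140, Z))
Mul(-1, Function('N')(297, Function('I')(p, 3))) = Mul(-1, Add(-140, Mul(5, 3))) = Mul(-1, Add(-140, 15)) = Mul(-1, -125) = 125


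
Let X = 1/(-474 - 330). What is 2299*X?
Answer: -2299/804 ≈ -2.8595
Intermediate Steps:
X = -1/804 (X = 1/(-804) = -1/804 ≈ -0.0012438)
2299*X = 2299*(-1/804) = -2299/804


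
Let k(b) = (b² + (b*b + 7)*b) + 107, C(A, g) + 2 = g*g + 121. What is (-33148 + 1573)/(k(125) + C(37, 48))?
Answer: -2105/131477 ≈ -0.016010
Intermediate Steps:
C(A, g) = 119 + g² (C(A, g) = -2 + (g*g + 121) = -2 + (g² + 121) = -2 + (121 + g²) = 119 + g²)
k(b) = 107 + b² + b*(7 + b²) (k(b) = (b² + (b² + 7)*b) + 107 = (b² + (7 + b²)*b) + 107 = (b² + b*(7 + b²)) + 107 = 107 + b² + b*(7 + b²))
(-33148 + 1573)/(k(125) + C(37, 48)) = (-33148 + 1573)/((107 + 125² + 125³ + 7*125) + (119 + 48²)) = -31575/((107 + 15625 + 1953125 + 875) + (119 + 2304)) = -31575/(1969732 + 2423) = -31575/1972155 = -31575*1/1972155 = -2105/131477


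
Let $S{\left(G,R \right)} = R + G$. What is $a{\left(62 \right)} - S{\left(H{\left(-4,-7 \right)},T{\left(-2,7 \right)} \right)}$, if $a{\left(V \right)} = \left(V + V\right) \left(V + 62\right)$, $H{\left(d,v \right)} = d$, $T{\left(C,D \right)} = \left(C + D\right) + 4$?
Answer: $15371$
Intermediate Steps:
$T{\left(C,D \right)} = 4 + C + D$
$a{\left(V \right)} = 2 V \left(62 + V\right)$
$S{\left(G,R \right)} = G + R$
$a{\left(62 \right)} - S{\left(H{\left(-4,-7 \right)},T{\left(-2,7 \right)} \right)} = 2 \cdot 62 \left(62 + 62\right) - \left(-4 + \left(4 - 2 + 7\right)\right) = 2 \cdot 62 \cdot 124 - \left(-4 + 9\right) = 15376 - 5 = 15371$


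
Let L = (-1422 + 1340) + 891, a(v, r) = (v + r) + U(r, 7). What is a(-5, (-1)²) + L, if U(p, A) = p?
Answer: 806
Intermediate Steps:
a(v, r) = v + 2*r (a(v, r) = (v + r) + r = (r + v) + r = v + 2*r)
L = 809 (L = -82 + 891 = 809)
a(-5, (-1)²) + L = (-5 + 2*(-1)²) + 809 = (-5 + 2*1) + 809 = (-5 + 2) + 809 = -3 + 809 = 806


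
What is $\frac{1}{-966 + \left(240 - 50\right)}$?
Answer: $- \frac{1}{776} \approx -0.0012887$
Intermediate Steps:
$\frac{1}{-966 + \left(240 - 50\right)} = \frac{1}{-966 + 190} = \frac{1}{-776} = - \frac{1}{776}$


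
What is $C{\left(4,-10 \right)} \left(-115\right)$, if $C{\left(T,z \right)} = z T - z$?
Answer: $3450$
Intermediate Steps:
$C{\left(T,z \right)} = - z + T z$ ($C{\left(T,z \right)} = T z - z = - z + T z$)
$C{\left(4,-10 \right)} \left(-115\right) = - 10 \left(-1 + 4\right) \left(-115\right) = \left(-10\right) 3 \left(-115\right) = \left(-30\right) \left(-115\right) = 3450$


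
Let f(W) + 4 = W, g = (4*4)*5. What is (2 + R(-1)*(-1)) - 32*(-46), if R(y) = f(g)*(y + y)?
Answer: 1626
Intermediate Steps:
g = 80 (g = 16*5 = 80)
f(W) = -4 + W
R(y) = 152*y (R(y) = (-4 + 80)*(y + y) = 76*(2*y) = 152*y)
(2 + R(-1)*(-1)) - 32*(-46) = (2 + (152*(-1))*(-1)) - 32*(-46) = (2 - 152*(-1)) + 1472 = (2 + 152) + 1472 = 154 + 1472 = 1626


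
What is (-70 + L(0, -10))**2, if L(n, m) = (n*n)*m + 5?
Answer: 4225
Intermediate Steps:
L(n, m) = 5 + m*n**2 (L(n, m) = n**2*m + 5 = m*n**2 + 5 = 5 + m*n**2)
(-70 + L(0, -10))**2 = (-70 + (5 - 10*0**2))**2 = (-70 + (5 - 10*0))**2 = (-70 + (5 + 0))**2 = (-70 + 5)**2 = (-65)**2 = 4225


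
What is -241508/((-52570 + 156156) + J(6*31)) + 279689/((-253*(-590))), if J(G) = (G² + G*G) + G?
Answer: 280141569/586780370 ≈ 0.47742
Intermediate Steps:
J(G) = G + 2*G² (J(G) = (G² + G²) + G = 2*G² + G = G + 2*G²)
-241508/((-52570 + 156156) + J(6*31)) + 279689/((-253*(-590))) = -241508/((-52570 + 156156) + (6*31)*(1 + 2*(6*31))) + 279689/((-253*(-590))) = -241508/(103586 + 186*(1 + 2*186)) + 279689/149270 = -241508/(103586 + 186*(1 + 372)) + 279689*(1/149270) = -241508/(103586 + 186*373) + 279689/149270 = -241508/(103586 + 69378) + 279689/149270 = -241508/172964 + 279689/149270 = -241508*1/172964 + 279689/149270 = -60377/43241 + 279689/149270 = 280141569/586780370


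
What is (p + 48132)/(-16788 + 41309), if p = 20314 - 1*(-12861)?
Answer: 81307/24521 ≈ 3.3158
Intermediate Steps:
p = 33175 (p = 20314 + 12861 = 33175)
(p + 48132)/(-16788 + 41309) = (33175 + 48132)/(-16788 + 41309) = 81307/24521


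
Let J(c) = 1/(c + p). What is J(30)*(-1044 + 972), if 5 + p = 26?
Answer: -24/17 ≈ -1.4118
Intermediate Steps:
p = 21 (p = -5 + 26 = 21)
J(c) = 1/(21 + c) (J(c) = 1/(c + 21) = 1/(21 + c))
J(30)*(-1044 + 972) = (-1044 + 972)/(21 + 30) = -72/51 = (1/51)*(-72) = -24/17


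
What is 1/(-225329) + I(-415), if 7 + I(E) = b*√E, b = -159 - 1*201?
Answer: -1577304/225329 - 360*I*√415 ≈ -7.0 - 7333.8*I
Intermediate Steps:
b = -360 (b = -159 - 201 = -360)
I(E) = -7 - 360*√E
1/(-225329) + I(-415) = 1/(-225329) + (-7 - 360*I*√415) = -1/225329 + (-7 - 360*I*√415) = -1577304/225329 - 360*I*√415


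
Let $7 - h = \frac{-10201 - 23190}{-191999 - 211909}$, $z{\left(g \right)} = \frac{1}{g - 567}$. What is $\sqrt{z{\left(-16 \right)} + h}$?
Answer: $\frac{\sqrt{95867815386316017}}{117739182} \approx 2.6298$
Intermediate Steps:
$z{\left(g \right)} = \frac{1}{-567 + g}$
$h = \frac{2793965}{403908}$ ($h = 7 - \frac{-10201 - 23190}{-191999 - 211909} = 7 - - \frac{33391}{-403908} = 7 - \left(-33391\right) \left(- \frac{1}{403908}\right) = 7 - \frac{33391}{403908} = \frac{2793965}{403908} \approx 6.9173$)
$\sqrt{z{\left(-16 \right)} + h} = \sqrt{\frac{1}{-567 - 16} + \frac{2793965}{403908}} = \sqrt{\frac{1}{-583} + \frac{2793965}{403908}} = \sqrt{- \frac{1}{583} + \frac{2793965}{403908}} = \sqrt{\frac{1628477687}{235478364}} = \frac{\sqrt{95867815386316017}}{117739182}$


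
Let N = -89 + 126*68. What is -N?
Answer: -8479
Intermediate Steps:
N = 8479 (N = -89 + 8568 = 8479)
-N = -1*8479 = -8479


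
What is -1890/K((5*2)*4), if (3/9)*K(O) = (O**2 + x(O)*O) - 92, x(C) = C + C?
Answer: -315/2354 ≈ -0.13381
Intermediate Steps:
x(C) = 2*C
K(O) = -276 + 9*O**2 (K(O) = 3*((O**2 + (2*O)*O) - 92) = 3*((O**2 + 2*O**2) - 92) = 3*(3*O**2 - 92) = 3*(-92 + 3*O**2) = -276 + 9*O**2)
-1890/K((5*2)*4) = -1890/(-276 + 9*((5*2)*4)**2) = -1890/(-276 + 9*(10*4)**2) = -1890/(-276 + 9*40**2) = -1890/(-276 + 9*1600) = -1890/(-276 + 14400) = -1890/14124 = -1890*1/14124 = -315/2354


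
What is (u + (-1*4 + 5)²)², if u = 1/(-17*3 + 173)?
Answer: 15129/14884 ≈ 1.0165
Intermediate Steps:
u = 1/122 (u = 1/(-51 + 173) = 1/122 ≈ 0.0081967)
(u + (-1*4 + 5)²)² = (1/122 + (-1*4 + 5)²)² = (1/122 + (-4 + 5)²)² = (1/122 + 1²)² = (1/122 + 1)² = (123/122)² = 15129/14884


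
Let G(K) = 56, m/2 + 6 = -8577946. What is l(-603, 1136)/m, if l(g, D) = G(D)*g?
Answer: 4221/2144488 ≈ 0.0019683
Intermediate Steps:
m = -17155904 (m = -12 + 2*(-8577946) = -12 - 17155892 = -17155904)
l(g, D) = 56*g
l(-603, 1136)/m = (56*(-603))/(-17155904) = -33768*(-1/17155904) = 4221/2144488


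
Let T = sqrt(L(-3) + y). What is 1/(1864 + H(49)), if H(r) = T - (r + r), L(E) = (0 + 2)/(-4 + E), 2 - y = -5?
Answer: 12362/21831245 - sqrt(329)/21831245 ≈ 0.00056542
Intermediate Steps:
y = 7 (y = 2 - 1*(-5) = 2 + 5 = 7)
L(E) = 2/(-4 + E)
T = sqrt(329)/7 (T = sqrt(2/(-4 - 3) + 7) = sqrt(2/(-7) + 7) = sqrt(2*(-1/7) + 7) = sqrt(-2/7 + 7) = sqrt(47/7) = sqrt(329)/7 ≈ 2.5912)
H(r) = -2*r + sqrt(329)/7 (H(r) = sqrt(329)/7 - (r + r) = sqrt(329)/7 - 2*r = -2*r + sqrt(329)/7)
1/(1864 + H(49)) = 1/(1864 + (-2*49 + sqrt(329)/7)) = 1/(1864 + (-98 + sqrt(329)/7)) = 1/(1766 + sqrt(329)/7)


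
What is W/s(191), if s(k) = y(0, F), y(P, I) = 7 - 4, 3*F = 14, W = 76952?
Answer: 76952/3 ≈ 25651.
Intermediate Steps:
F = 14/3 (F = (⅓)*14 = 14/3 ≈ 4.6667)
y(P, I) = 3
s(k) = 3
W/s(191) = 76952/3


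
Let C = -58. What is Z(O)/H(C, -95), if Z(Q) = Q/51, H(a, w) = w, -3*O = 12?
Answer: 4/4845 ≈ 0.00082559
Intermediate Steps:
O = -4 (O = -⅓*12 = -4)
Z(Q) = Q/51 (Z(Q) = Q*(1/51) = Q/51)
Z(O)/H(C, -95) = ((1/51)*(-4))/(-95) = -4/51*(-1/95) = 4/4845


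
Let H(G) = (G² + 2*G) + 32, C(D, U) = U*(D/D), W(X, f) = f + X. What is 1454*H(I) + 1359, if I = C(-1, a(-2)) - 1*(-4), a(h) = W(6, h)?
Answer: 164207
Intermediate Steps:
W(X, f) = X + f
a(h) = 6 + h
C(D, U) = U (C(D, U) = U*1 = U)
I = 8 (I = (6 - 2) - 1*(-4) = 4 + 4 = 8)
H(G) = 32 + G² + 2*G
1454*H(I) + 1359 = 1454*(32 + 8² + 2*8) + 1359 = 1454*(32 + 64 + 16) + 1359 = 1454*112 + 1359 = 162848 + 1359 = 164207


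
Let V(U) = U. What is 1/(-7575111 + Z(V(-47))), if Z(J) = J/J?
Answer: -1/7575110 ≈ -1.3201e-7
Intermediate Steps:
Z(J) = 1
1/(-7575111 + Z(V(-47))) = 1/(-7575111 + 1) = 1/(-7575110) = -1/7575110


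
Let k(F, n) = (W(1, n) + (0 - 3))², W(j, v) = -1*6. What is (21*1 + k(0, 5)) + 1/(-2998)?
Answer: 305795/2998 ≈ 102.00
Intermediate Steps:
W(j, v) = -6
k(F, n) = 81 (k(F, n) = (-6 + (0 - 3))² = (-6 - 3)² = (-9)² = 81)
(21*1 + k(0, 5)) + 1/(-2998) = (21*1 + 81) + 1/(-2998) = (21 + 81) - 1/2998 = 102 - 1/2998 = 305795/2998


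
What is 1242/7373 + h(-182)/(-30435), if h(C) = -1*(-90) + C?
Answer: 38478586/224397255 ≈ 0.17148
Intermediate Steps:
h(C) = 90 + C
1242/7373 + h(-182)/(-30435) = 1242/7373 + (90 - 182)/(-30435) = 1242*(1/7373) - 92*(-1/30435) = 1242/7373 + 92/30435 = 38478586/224397255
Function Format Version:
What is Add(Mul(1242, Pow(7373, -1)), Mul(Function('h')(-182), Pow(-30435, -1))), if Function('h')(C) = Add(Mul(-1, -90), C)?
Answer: Rational(38478586, 224397255) ≈ 0.17148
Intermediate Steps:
Function('h')(C) = Add(90, C)
Add(Mul(1242, Pow(7373, -1)), Mul(Function('h')(-182), Pow(-30435, -1))) = Add(Mul(1242, Pow(7373, -1)), Mul(Add(90, -182), Pow(-30435, -1))) = Add(Mul(1242, Rational(1, 7373)), Mul(-92, Rational(-1, 30435))) = Add(Rational(1242, 7373), Rational(92, 30435)) = Rational(38478586, 224397255)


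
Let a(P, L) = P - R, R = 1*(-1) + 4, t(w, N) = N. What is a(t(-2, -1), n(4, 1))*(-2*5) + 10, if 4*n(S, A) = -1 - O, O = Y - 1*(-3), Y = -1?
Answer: 50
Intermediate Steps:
R = 3 (R = -1 + 4 = 3)
O = 2 (O = -1 - 1*(-3) = -1 + 3 = 2)
n(S, A) = -3/4 (n(S, A) = (-1 - 1*2)/4 = (-1 - 2)/4 = (1/4)*(-3) = -3/4)
a(P, L) = -3 + P (a(P, L) = P - 1*3 = P - 3 = -3 + P)
a(t(-2, -1), n(4, 1))*(-2*5) + 10 = (-3 - 1)*(-2*5) + 10 = -4*(-10) + 10 = 40 + 10 = 50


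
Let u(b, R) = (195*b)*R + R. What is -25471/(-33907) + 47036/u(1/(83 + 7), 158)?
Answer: 4822780927/50894407 ≈ 94.760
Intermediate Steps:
u(b, R) = R + 195*R*b (u(b, R) = 195*R*b + R = R + 195*R*b)
-25471/(-33907) + 47036/u(1/(83 + 7), 158) = -25471/(-33907) + 47036/((158*(1 + 195/(83 + 7)))) = -25471*(-1/33907) + 47036/((158*(1 + 195/90))) = 25471/33907 + 47036/((158*(1 + 195*(1/90)))) = 25471/33907 + 47036/((158*(1 + 13/6))) = 25471/33907 + 47036/((158*(19/6))) = 25471/33907 + 47036/(1501/3) = 25471/33907 + 47036*(3/1501) = 25471/33907 + 141108/1501 = 4822780927/50894407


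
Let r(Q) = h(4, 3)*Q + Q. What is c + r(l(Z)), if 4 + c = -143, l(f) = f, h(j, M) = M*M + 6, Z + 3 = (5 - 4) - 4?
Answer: -243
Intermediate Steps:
Z = -6 (Z = -3 + ((5 - 4) - 4) = -3 + (1 - 4) = -3 - 3 = -6)
h(j, M) = 6 + M**2 (h(j, M) = M**2 + 6 = 6 + M**2)
r(Q) = 16*Q (r(Q) = (6 + 3**2)*Q + Q = (6 + 9)*Q + Q = 15*Q + Q = 16*Q)
c = -147 (c = -4 - 143 = -147)
c + r(l(Z)) = -147 + 16*(-6) = -147 - 96 = -243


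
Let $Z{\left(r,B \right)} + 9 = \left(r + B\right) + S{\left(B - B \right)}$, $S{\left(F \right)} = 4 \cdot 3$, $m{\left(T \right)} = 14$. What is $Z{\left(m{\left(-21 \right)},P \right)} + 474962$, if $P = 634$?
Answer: $475613$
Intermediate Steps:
$S{\left(F \right)} = 12$
$Z{\left(r,B \right)} = 3 + B + r$ ($Z{\left(r,B \right)} = -9 + \left(\left(r + B\right) + 12\right) = -9 + \left(\left(B + r\right) + 12\right) = -9 + \left(12 + B + r\right) = 3 + B + r$)
$Z{\left(m{\left(-21 \right)},P \right)} + 474962 = \left(3 + 634 + 14\right) + 474962 = 651 + 474962 = 475613$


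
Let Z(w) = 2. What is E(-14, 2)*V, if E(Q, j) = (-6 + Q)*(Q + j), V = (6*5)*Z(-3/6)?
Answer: 14400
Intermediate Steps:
V = 60 (V = (6*5)*2 = 30*2 = 60)
E(-14, 2)*V = ((-14)² - 6*(-14) - 6*2 - 14*2)*60 = (196 + 84 - 12 - 28)*60 = 240*60 = 14400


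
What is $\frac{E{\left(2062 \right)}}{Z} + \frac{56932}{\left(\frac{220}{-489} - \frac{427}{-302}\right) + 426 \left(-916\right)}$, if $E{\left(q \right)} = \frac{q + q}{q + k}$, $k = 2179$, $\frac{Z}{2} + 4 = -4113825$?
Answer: $- \frac{146685471916104769214}{1005389417825674511065} \approx -0.1459$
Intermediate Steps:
$Z = -8227658$ ($Z = -8 + 2 \left(-4113825\right) = -8 - 8227650 = -8227658$)
$E{\left(q \right)} = \frac{2 q}{2179 + q}$ ($E{\left(q \right)} = \frac{q + q}{q + 2179} = \frac{2 q}{2179 + q}$)
$\frac{E{\left(2062 \right)}}{Z} + \frac{56932}{\left(\frac{220}{-489} - \frac{427}{-302}\right) + 426 \left(-916\right)} = \frac{2 \cdot 2062 \frac{1}{2179 + 2062}}{-8227658} + \frac{56932}{\left(\frac{220}{-489} - \frac{427}{-302}\right) + 426 \left(-916\right)} = 2 \cdot 2062 \cdot \frac{1}{4241} \left(- \frac{1}{8227658}\right) + \frac{56932}{\left(220 \left(- \frac{1}{489}\right) - - \frac{427}{302}\right) - 390216} = 2 \cdot 2062 \cdot \frac{1}{4241} \left(- \frac{1}{8227658}\right) + \frac{56932}{\left(- \frac{220}{489} + \frac{427}{302}\right) - 390216} = \frac{4124}{4241} \left(- \frac{1}{8227658}\right) + \frac{56932}{\frac{142363}{147678} - 390216} = - \frac{2062}{17446748789} + \frac{56932}{- \frac{57626176085}{147678}} = - \frac{2062}{17446748789} + 56932 \left(- \frac{147678}{57626176085}\right) = - \frac{2062}{17446748789} - \frac{8407603896}{57626176085} = - \frac{146685471916104769214}{1005389417825674511065}$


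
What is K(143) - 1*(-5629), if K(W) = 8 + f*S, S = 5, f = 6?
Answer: 5667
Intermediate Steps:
K(W) = 38 (K(W) = 8 + 6*5 = 8 + 30 = 38)
K(143) - 1*(-5629) = 38 - 1*(-5629) = 38 + 5629 = 5667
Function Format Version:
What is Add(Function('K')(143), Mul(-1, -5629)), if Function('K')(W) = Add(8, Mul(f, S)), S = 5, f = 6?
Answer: 5667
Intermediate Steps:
Function('K')(W) = 38 (Function('K')(W) = Add(8, Mul(6, 5)) = Add(8, 30) = 38)
Add(Function('K')(143), Mul(-1, -5629)) = Add(38, Mul(-1, -5629)) = Add(38, 5629) = 5667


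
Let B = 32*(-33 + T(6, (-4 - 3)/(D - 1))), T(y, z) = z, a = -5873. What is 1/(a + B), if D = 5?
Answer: -1/6985 ≈ -0.00014316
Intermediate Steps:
B = -1112 (B = 32*(-33 + (-4 - 3)/(5 - 1)) = 32*(-33 - 7/4) = 32*(-139/4) = -1112)
1/(a + B) = 1/(-5873 - 1112) = 1/(-6985) = -1/6985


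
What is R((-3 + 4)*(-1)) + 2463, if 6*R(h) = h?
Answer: 14777/6 ≈ 2462.8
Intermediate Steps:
R(h) = h/6
R((-3 + 4)*(-1)) + 2463 = ((-3 + 4)*(-1))/6 + 2463 = (1*(-1))/6 + 2463 = (⅙)*(-1) + 2463 = -⅙ + 2463 = 14777/6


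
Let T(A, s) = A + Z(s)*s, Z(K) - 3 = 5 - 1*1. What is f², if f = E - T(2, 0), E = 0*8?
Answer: 4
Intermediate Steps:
Z(K) = 7 (Z(K) = 3 + (5 - 1*1) = 3 + (5 - 1) = 3 + 4 = 7)
T(A, s) = A + 7*s
E = 0
f = -2 (f = 0 - (2 + 7*0) = 0 - (2 + 0) = 0 - 1*2 = 0 - 2 = -2)
f² = (-2)² = 4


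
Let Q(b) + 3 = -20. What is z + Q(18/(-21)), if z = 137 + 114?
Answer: 228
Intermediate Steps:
z = 251
Q(b) = -23 (Q(b) = -3 - 20 = -23)
z + Q(18/(-21)) = 251 - 23 = 228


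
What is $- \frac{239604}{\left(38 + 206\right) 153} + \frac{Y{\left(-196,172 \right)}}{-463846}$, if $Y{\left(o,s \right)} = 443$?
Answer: $- \frac{9262991255}{1443024906} \approx -6.4192$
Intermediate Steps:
$- \frac{239604}{\left(38 + 206\right) 153} + \frac{Y{\left(-196,172 \right)}}{-463846} = - \frac{239604}{\left(38 + 206\right) 153} + \frac{443}{-463846} = - \frac{239604}{244 \cdot 153} + 443 \left(- \frac{1}{463846}\right) = - \frac{239604}{37332} - \frac{443}{463846} = \left(-239604\right) \frac{1}{37332} - \frac{443}{463846} = - \frac{19967}{3111} - \frac{443}{463846} = - \frac{9262991255}{1443024906}$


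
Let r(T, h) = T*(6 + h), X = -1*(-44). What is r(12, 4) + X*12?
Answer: 648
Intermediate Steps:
X = 44
r(12, 4) + X*12 = 12*(6 + 4) + 44*12 = 12*10 + 528 = 120 + 528 = 648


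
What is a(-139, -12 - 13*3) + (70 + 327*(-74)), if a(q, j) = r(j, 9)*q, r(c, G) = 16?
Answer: -26352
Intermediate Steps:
a(q, j) = 16*q
a(-139, -12 - 13*3) + (70 + 327*(-74)) = 16*(-139) + (70 + 327*(-74)) = -2224 + (70 - 24198) = -2224 - 24128 = -26352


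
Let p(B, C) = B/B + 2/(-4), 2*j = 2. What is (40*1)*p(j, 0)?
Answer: 20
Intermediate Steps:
j = 1 (j = (1/2)*2 = 1)
p(B, C) = 1/2 (p(B, C) = 1 + 2*(-1/4) = 1 - 1/2 = 1/2)
(40*1)*p(j, 0) = (40*1)*(1/2) = 40*(1/2) = 20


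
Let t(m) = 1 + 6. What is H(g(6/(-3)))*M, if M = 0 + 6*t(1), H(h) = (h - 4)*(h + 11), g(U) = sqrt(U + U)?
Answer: -2016 + 588*I ≈ -2016.0 + 588.0*I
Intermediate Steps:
t(m) = 7
g(U) = sqrt(2)*sqrt(U) (g(U) = sqrt(2*U) = sqrt(2)*sqrt(U))
H(h) = (-4 + h)*(11 + h)
M = 42 (M = 0 + 6*7 = 0 + 42 = 42)
H(g(6/(-3)))*M = (-44 + (sqrt(2)*sqrt(6/(-3)))**2 + 7*(sqrt(2)*sqrt(6/(-3))))*42 = (-44 + (sqrt(2)*sqrt(6*(-1/3)))**2 + 7*(sqrt(2)*sqrt(6*(-1/3))))*42 = (-44 + (sqrt(2)*sqrt(-2))**2 + 7*(sqrt(2)*sqrt(-2)))*42 = (-44 + (sqrt(2)*(I*sqrt(2)))**2 + 7*(sqrt(2)*(I*sqrt(2))))*42 = (-44 + (2*I)**2 + 7*(2*I))*42 = (-44 - 4 + 14*I)*42 = (-48 + 14*I)*42 = -2016 + 588*I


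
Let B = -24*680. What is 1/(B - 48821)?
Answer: -1/65141 ≈ -1.5351e-5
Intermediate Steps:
B = -16320
1/(B - 48821) = 1/(-16320 - 48821) = 1/(-65141) = -1/65141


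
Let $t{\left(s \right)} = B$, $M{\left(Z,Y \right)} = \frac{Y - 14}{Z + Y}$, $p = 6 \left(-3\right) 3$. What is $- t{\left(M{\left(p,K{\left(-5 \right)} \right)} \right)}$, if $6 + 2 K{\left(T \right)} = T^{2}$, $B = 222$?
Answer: $-222$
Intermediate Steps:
$K{\left(T \right)} = -3 + \frac{T^{2}}{2}$
$p = -54$ ($p = \left(-18\right) 3 = -54$)
$M{\left(Z,Y \right)} = \frac{-14 + Y}{Y + Z}$
$t{\left(s \right)} = 222$
$- t{\left(M{\left(p,K{\left(-5 \right)} \right)} \right)} = \left(-1\right) 222 = -222$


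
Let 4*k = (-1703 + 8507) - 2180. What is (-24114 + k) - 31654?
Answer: -54612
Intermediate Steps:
k = 1156 (k = ((-1703 + 8507) - 2180)/4 = (6804 - 2180)/4 = (¼)*4624 = 1156)
(-24114 + k) - 31654 = (-24114 + 1156) - 31654 = -22958 - 31654 = -54612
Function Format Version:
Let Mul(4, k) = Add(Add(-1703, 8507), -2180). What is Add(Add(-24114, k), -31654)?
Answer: -54612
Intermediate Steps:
k = 1156 (k = Mul(Rational(1, 4), Add(Add(-1703, 8507), -2180)) = Mul(Rational(1, 4), Add(6804, -2180)) = Mul(Rational(1, 4), 4624) = 1156)
Add(Add(-24114, k), -31654) = Add(Add(-24114, 1156), -31654) = Add(-22958, -31654) = -54612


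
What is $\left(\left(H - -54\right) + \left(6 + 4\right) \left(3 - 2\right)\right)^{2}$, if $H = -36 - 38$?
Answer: $100$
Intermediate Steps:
$H = -74$ ($H = -36 - 38 = -74$)
$\left(\left(H - -54\right) + \left(6 + 4\right) \left(3 - 2\right)\right)^{2} = \left(\left(-74 - -54\right) + \left(6 + 4\right) \left(3 - 2\right)\right)^{2} = \left(\left(-74 + 54\right) + 10 \cdot 1\right)^{2} = \left(-20 + 10\right)^{2} = \left(-10\right)^{2} = 100$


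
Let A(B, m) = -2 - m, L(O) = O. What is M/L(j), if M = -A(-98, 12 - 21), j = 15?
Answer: -7/15 ≈ -0.46667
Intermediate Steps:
M = -7 (M = -(-2 - (12 - 21)) = -(-2 - 1*(-9)) = -(-2 + 9) = -1*7 = -7)
M/L(j) = -7/15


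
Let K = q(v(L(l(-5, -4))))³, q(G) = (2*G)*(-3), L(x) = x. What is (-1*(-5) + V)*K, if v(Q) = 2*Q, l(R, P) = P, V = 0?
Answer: 552960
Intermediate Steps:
q(G) = -6*G
K = 110592 (K = (-12*(-4))³ = (-6*(-8))³ = 48³ = 110592)
(-1*(-5) + V)*K = (-1*(-5) + 0)*110592 = (5 + 0)*110592 = 5*110592 = 552960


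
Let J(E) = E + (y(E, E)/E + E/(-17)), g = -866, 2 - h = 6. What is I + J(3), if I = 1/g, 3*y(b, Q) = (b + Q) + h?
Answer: 403403/132498 ≈ 3.0446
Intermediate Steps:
h = -4 (h = 2 - 1*6 = 2 - 6 = -4)
y(b, Q) = -4/3 + Q/3 + b/3 (y(b, Q) = ((b + Q) - 4)/3 = ((Q + b) - 4)/3 = (-4 + Q + b)/3 = -4/3 + Q/3 + b/3)
J(E) = 16*E/17 + (-4/3 + 2*E/3)/E (J(E) = E + ((-4/3 + E/3 + E/3)/E + E/(-17)) = E + ((-4/3 + 2*E/3)/E + E*(-1/17)) = E + ((-4/3 + 2*E/3)/E - E/17) = E + (-E/17 + (-4/3 + 2*E/3)/E) = 16*E/17 + (-4/3 + 2*E/3)/E)
I = -1/866 (I = 1/(-866) = -1/866 ≈ -0.0011547)
I + J(3) = -1/866 + (2/51)*(-34 + 17*3 + 24*3**2)/3 = -1/866 + (2/51)*(1/3)*(-34 + 51 + 24*9) = -1/866 + (2/51)*(1/3)*(-34 + 51 + 216) = -1/866 + (2/51)*(1/3)*233 = -1/866 + 466/153 = 403403/132498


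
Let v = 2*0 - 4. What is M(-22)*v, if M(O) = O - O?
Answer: 0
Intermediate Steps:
M(O) = 0
v = -4 (v = 0 - 4 = -4)
M(-22)*v = 0*(-4) = 0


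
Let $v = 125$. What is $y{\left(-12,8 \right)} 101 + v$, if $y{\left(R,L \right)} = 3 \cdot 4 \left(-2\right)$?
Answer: $-2299$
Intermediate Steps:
$y{\left(R,L \right)} = -24$ ($y{\left(R,L \right)} = 12 \left(-2\right) = -24$)
$y{\left(-12,8 \right)} 101 + v = \left(-24\right) 101 + 125 = -2424 + 125 = -2299$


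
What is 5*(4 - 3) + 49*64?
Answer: 3141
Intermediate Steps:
5*(4 - 3) + 49*64 = 5*1 + 3136 = 5 + 3136 = 3141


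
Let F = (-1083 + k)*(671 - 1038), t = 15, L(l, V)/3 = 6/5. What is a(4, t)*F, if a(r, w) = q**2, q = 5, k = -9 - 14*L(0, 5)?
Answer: 10481520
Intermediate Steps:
L(l, V) = 18/5 (L(l, V) = 3*(6/5) = 18/5)
k = -297/5 (k = -9 - 14*18/5 = -9 - 252/5 = -297/5 ≈ -59.400)
a(r, w) = 25 (a(r, w) = 5**2 = 25)
F = 2096304/5 (F = (-1083 - 297/5)*(671 - 1038) = -5712/5*(-367) = 2096304/5 ≈ 4.1926e+5)
a(4, t)*F = 25*(2096304/5) = 10481520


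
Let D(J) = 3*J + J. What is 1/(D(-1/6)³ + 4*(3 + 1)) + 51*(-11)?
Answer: -237837/424 ≈ -560.94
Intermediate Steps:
D(J) = 4*J
1/(D(-1/6)³ + 4*(3 + 1)) + 51*(-11) = 1/((4*(-1/6))³ + 4*(3 + 1)) + 51*(-11) = 1/((4*(-1*⅙))³ + 4*4) - 561 = 1/((4*(-⅙))³ + 16) - 561 = 1/((-⅔)³ + 16) - 561 = 1/(-8/27 + 16) - 561 = 1/(424/27) - 561 = 27/424 - 561 = -237837/424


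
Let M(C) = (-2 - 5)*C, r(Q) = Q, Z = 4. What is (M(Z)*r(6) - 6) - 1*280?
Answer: -454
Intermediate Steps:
M(C) = -7*C
(M(Z)*r(6) - 6) - 1*280 = (-7*4*6 - 6) - 1*280 = (-28*6 - 6) - 280 = (-168 - 6) - 280 = -174 - 280 = -454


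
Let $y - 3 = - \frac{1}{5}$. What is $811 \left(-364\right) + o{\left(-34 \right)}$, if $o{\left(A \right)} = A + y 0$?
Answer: $-295238$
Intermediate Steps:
$y = \frac{14}{5}$ ($y = 3 - \frac{1}{5} = \frac{14}{5} \approx 2.8$)
$o{\left(A \right)} = A$ ($o{\left(A \right)} = A + \frac{14}{5} \cdot 0 = A + 0 = A$)
$811 \left(-364\right) + o{\left(-34 \right)} = 811 \left(-364\right) - 34 = -295204 - 34 = -295238$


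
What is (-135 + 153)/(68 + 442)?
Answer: 3/85 ≈ 0.035294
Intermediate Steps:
(-135 + 153)/(68 + 442) = 18/510 = 18*(1/510) = 3/85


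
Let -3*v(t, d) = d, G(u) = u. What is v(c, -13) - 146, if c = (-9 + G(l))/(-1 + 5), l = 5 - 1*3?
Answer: -425/3 ≈ -141.67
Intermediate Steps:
l = 2 (l = 5 - 3 = 2)
c = -7/4 (c = (-9 + 2)/(-1 + 5) = -7/4 ≈ -1.7500)
v(t, d) = -d/3
v(c, -13) - 146 = -1/3*(-13) - 146 = 13/3 - 146 = -425/3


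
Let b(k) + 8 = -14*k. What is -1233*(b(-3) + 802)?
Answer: -1030788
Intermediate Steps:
b(k) = -8 - 14*k
-1233*(b(-3) + 802) = -1233*((-8 - 14*(-3)) + 802) = -1233*((-8 + 42) + 802) = -1233*(34 + 802) = -1233*836 = -1030788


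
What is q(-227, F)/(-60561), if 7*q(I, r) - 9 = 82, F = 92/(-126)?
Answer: -13/60561 ≈ -0.00021466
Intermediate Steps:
F = -46/63 (F = 92*(-1/126) = -46/63 ≈ -0.73016)
q(I, r) = 13 (q(I, r) = 9/7 + (⅐)*82 = 9/7 + 82/7 = 13)
q(-227, F)/(-60561) = 13/(-60561) = 13*(-1/60561) = -13/60561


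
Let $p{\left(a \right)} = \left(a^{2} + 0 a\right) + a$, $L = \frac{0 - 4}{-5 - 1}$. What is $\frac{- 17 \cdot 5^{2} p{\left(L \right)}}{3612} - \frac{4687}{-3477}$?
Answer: $\frac{22931291}{18838386} \approx 1.2173$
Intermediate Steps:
$L = \frac{2}{3}$ ($L = - \frac{4}{-6} = \left(-4\right) \left(- \frac{1}{6}\right) = \frac{2}{3} \approx 0.66667$)
$p{\left(a \right)} = a + a^{2}$ ($p{\left(a \right)} = \left(a^{2} + 0\right) + a = a^{2} + a = a + a^{2}$)
$\frac{- 17 \cdot 5^{2} p{\left(L \right)}}{3612} - \frac{4687}{-3477} = \frac{- 17 \cdot 5^{2} \frac{2 \left(1 + \frac{2}{3}\right)}{3}}{3612} - \frac{4687}{-3477} = \left(-17\right) 25 \cdot \frac{2}{3} \cdot \frac{5}{3} \cdot \frac{1}{3612} - - \frac{4687}{3477} = \left(-425\right) \frac{10}{9} \cdot \frac{1}{3612} + \frac{4687}{3477} = \left(- \frac{4250}{9}\right) \frac{1}{3612} + \frac{4687}{3477} = - \frac{2125}{16254} + \frac{4687}{3477} = \frac{22931291}{18838386}$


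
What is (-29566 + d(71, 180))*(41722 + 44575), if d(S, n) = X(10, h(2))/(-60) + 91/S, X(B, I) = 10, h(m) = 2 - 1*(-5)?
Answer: -1086879734377/426 ≈ -2.5514e+9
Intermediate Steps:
h(m) = 7 (h(m) = 2 + 5 = 7)
d(S, n) = -1/6 + 91/S (d(S, n) = 10/(-60) + 91/S = 10*(-1/60) + 91/S = -1/6 + 91/S)
(-29566 + d(71, 180))*(41722 + 44575) = (-29566 + (1/6)*(546 - 1*71)/71)*(41722 + 44575) = (-29566 + (1/6)*(1/71)*(546 - 71))*86297 = (-29566 + (1/6)*(1/71)*475)*86297 = (-29566 + 475/426)*86297 = -12594641/426*86297 = -1086879734377/426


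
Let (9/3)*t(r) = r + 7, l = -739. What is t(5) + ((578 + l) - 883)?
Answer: -1040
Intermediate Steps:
t(r) = 7/3 + r/3 (t(r) = (r + 7)/3 = (7 + r)/3 = 7/3 + r/3)
t(5) + ((578 + l) - 883) = (7/3 + (⅓)*5) + ((578 - 739) - 883) = (7/3 + 5/3) + (-161 - 883) = 4 - 1044 = -1040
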